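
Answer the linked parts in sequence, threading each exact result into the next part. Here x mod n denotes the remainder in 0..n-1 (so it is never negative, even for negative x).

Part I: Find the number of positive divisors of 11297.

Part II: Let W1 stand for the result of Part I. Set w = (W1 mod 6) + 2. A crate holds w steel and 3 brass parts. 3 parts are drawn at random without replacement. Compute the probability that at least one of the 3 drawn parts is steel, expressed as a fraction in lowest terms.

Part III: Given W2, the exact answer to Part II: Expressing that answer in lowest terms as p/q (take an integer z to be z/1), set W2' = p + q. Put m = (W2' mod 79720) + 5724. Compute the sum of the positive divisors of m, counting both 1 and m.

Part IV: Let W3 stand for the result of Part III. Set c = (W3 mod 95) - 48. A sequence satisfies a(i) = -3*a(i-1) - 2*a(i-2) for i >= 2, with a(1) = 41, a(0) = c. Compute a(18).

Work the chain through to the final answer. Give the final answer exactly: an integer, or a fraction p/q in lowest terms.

Part I: 11297 = 11 * 13 * 79; number of divisors = (1+1) * (1+1) * (1+1) = 8; answer 8
Part II: W1 = 8; w = 4; total draws C(7,3) = 35; complement C(3,3) = 1; favorable 35 - 1 = 34; P = 34/35; answer 34/35
Part III: W2 = 34/35; threaded value p + q = 69; m = 5793; 5793 = 3 * 1931; sigma = (1 + 3) * (1 + 1931) = 4 * 1932 = 7728; answer 7728
Part IV: W3 = 7728; c = -15; a(2) = -3*(41) - 2*(-15) = -93; iterating: a(2)=-93, a(3)=197, a(4)=-405, a(5)=821, a(6)=-1653, a(7)=3317, a(8)=-6645, a(9)=13301, a(10)=-26613, a(11)=53237, a(12)=-106485, a(13)=212981, a(14)=-425973, a(15)=851957, a(16)=-1703925, a(17)=3407861, a(18)=-6815733; answer -6815733

-6815733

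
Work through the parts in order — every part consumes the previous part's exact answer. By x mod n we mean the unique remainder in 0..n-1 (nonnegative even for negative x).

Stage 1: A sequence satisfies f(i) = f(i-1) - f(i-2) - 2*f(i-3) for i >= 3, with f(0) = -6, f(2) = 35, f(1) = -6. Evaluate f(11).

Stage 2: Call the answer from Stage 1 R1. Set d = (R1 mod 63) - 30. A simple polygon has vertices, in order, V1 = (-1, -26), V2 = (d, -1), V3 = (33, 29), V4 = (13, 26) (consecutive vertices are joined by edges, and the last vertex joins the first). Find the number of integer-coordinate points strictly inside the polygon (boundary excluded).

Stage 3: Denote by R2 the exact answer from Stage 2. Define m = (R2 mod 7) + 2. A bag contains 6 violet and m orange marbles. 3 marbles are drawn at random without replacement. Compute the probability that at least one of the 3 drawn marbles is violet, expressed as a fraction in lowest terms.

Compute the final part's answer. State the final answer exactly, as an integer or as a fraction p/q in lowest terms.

Stage 1: f(3) = 1*(35) - 1*(-6) - 2*(-6) = 53; iterating: f(3)=53, f(4)=30, f(5)=-93, f(6)=-229, f(7)=-196, f(8)=219, f(9)=873, f(10)=1046, f(11)=-265; answer -265
Stage 2: R1 = -265; d = 20; cross terms: (-1*-1 - 20*-26)=521, (20*29 - 33*-1)=613, (33*26 - 13*29)=481, (13*-26 - -1*26)=-312; twice the area = |1303| = 1303; area = 1303/2; boundary points = 1 + 1 + 1 + 2 = 5; strictly interior points = area - boundary/2 + 1 = 650; answer 650
Stage 3: R2 = 650; m = 8; total draws C(14,3) = 364; complement C(8,3) = 56; favorable 364 - 56 = 308; P = 11/13; answer 11/13

11/13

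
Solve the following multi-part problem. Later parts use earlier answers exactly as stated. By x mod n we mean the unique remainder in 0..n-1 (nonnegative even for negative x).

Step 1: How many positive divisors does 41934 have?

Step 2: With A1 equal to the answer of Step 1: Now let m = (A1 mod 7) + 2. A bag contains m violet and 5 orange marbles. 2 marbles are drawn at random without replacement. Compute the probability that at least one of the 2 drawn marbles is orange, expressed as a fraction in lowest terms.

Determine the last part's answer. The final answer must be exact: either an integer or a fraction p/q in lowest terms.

5/6

Step 1: 41934 = 2 * 3 * 29 * 241; number of divisors = (1+1) * (1+1) * (1+1) * (1+1) = 16; answer 16
Step 2: A1 = 16; m = 4; total draws C(9,2) = 36; complement C(4,2) = 6; favorable 36 - 6 = 30; P = 5/6; answer 5/6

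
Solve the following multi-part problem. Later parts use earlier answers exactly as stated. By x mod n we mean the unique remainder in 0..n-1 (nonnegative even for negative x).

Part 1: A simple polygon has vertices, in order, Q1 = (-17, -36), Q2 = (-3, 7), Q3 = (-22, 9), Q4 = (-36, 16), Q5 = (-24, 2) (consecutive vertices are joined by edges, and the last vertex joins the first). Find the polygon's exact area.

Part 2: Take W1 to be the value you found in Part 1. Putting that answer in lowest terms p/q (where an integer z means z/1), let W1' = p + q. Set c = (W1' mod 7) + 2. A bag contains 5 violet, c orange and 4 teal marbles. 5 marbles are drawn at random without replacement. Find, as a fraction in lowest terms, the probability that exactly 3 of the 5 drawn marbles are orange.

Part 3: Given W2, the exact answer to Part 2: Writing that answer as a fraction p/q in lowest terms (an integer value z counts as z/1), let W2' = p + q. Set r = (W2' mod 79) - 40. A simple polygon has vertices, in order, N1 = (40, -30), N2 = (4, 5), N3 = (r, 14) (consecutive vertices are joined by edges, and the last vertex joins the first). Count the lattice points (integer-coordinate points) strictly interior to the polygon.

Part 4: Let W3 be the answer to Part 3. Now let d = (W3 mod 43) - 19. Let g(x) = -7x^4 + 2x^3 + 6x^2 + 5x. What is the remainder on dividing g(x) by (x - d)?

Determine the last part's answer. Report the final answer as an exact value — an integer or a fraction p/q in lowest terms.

Part 1: cross terms: (-17*7 - -3*-36)=-227, (-3*9 - -22*7)=127, (-22*16 - -36*9)=-28, (-36*2 - -24*16)=312, (-24*-36 - -17*2)=898; twice the area = |1082| = 1082; area = 541; answer 541
Part 2: W1 = 541; threaded value p + q = 542; c = 5; total draws C(14,5) = 2002; favorable C(5,3)*C(9,2) = 360; P = 180/1001; answer 180/1001
Part 3: W2 = 180/1001; threaded value p + q = 1181; r = 35; cross terms: (40*5 - 4*-30)=320, (4*14 - 35*5)=-119, (35*-30 - 40*14)=-1610; twice the area = |-1409| = 1409; area = 1409/2; boundary points = 1 + 1 + 1 = 3; strictly interior points = area - boundary/2 + 1 = 704; answer 704
Part 4: W3 = 704; d = -3; remainder = value at the root: -7*(-3)^4 + 2*(-3)^3 + 6*(-3)^2 + 5*(-3)^1 = (-567) + (-54) + (54) + (-15) = -582; answer -582

-582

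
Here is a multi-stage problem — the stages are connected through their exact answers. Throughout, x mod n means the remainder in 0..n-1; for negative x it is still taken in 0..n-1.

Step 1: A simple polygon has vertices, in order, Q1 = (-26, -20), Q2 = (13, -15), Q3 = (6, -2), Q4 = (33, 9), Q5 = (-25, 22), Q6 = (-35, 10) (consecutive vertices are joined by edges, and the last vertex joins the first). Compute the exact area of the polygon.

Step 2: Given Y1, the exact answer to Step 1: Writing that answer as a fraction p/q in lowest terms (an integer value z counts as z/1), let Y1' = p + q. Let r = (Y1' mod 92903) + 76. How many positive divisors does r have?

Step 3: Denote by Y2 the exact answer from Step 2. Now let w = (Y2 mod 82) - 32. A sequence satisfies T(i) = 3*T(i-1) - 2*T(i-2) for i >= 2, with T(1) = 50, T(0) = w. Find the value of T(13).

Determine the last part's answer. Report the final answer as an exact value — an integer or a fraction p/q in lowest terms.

655250

Step 1: cross terms: (-26*-15 - 13*-20)=650, (13*-2 - 6*-15)=64, (6*9 - 33*-2)=120, (33*22 - -25*9)=951, (-25*10 - -35*22)=520, (-35*-20 - -26*10)=960; twice the area = |3265| = 3265; area = 3265/2; answer 3265/2
Step 2: Y1 = 3265/2; threaded value p + q = 3267; r = 3343; 3343 is prime, so its only divisors are 1 and 3343; count = 2; answer 2
Step 3: Y2 = 2; w = -30; T(2) = 3*(50) - 2*(-30) = 210; iterating: T(2)=210, T(3)=530, T(4)=1170, T(5)=2450, T(6)=5010, T(7)=10130, T(8)=20370, T(9)=40850, T(10)=81810, T(11)=163730, T(12)=327570, T(13)=655250; answer 655250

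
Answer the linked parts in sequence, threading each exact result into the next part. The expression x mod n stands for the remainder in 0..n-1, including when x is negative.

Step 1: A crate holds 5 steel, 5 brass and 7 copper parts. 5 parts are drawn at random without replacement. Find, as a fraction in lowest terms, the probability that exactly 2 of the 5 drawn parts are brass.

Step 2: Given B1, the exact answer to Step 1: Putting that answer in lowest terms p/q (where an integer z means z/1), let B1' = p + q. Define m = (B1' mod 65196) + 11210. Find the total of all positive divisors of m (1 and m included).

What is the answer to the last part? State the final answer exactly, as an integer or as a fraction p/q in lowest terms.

15216

Step 1: total draws C(17,5) = 6188; favorable C(5,2)*C(12,3) = 2200; P = 550/1547; answer 550/1547
Step 2: B1 = 550/1547; threaded value p + q = 2097; m = 13307; 13307 = 7 * 1901; sigma = (1 + 7) * (1 + 1901) = 8 * 1902 = 15216; answer 15216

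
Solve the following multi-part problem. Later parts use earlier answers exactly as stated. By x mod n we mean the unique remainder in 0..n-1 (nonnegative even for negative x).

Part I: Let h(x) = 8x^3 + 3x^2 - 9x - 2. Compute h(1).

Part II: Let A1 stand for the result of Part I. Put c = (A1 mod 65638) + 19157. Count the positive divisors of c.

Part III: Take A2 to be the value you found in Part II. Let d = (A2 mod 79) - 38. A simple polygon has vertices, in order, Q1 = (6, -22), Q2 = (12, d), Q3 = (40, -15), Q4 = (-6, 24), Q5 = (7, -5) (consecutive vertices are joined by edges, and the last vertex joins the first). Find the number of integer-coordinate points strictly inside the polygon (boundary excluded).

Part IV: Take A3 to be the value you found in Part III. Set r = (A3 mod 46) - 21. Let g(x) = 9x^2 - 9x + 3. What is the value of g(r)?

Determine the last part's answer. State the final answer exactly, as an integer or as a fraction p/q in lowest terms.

1191

Part I: 8*(1)^3 + 3*(1)^2 - 9*(1)^1 - 2 = (8) + (3) + (-9) + (-2) = 0; answer 0
Part II: A1 = 0; c = 19157; 19157 is prime, so its only divisors are 1 and 19157; count = 2; answer 2
Part III: A2 = 2; d = -36; cross terms: (6*-36 - 12*-22)=48, (12*-15 - 40*-36)=1260, (40*24 - -6*-15)=870, (-6*-5 - 7*24)=-138, (7*-22 - 6*-5)=-124; twice the area = |1916| = 1916; area = 958; boundary points = 2 + 7 + 1 + 1 + 1 = 12; strictly interior points = area - boundary/2 + 1 = 953; answer 953
Part IV: A3 = 953; r = 12; 9*(12)^2 - 9*(12)^1 + 3 = (1296) + (-108) + (3) = 1191; answer 1191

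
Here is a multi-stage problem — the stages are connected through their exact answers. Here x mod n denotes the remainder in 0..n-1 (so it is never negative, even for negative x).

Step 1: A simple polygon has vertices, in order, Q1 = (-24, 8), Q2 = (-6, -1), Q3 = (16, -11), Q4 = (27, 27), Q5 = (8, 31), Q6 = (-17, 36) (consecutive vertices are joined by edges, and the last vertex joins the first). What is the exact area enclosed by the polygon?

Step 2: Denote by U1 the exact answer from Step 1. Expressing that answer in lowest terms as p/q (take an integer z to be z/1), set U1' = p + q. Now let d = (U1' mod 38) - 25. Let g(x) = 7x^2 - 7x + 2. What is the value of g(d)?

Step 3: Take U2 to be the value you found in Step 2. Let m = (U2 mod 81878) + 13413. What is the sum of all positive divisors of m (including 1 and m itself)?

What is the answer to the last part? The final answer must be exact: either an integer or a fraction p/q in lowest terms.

15320

Step 1: cross terms: (-24*-1 - -6*8)=72, (-6*-11 - 16*-1)=82, (16*27 - 27*-11)=729, (27*31 - 8*27)=621, (8*36 - -17*31)=815, (-17*8 - -24*36)=728; twice the area = |3047| = 3047; area = 3047/2; answer 3047/2
Step 2: U1 = 3047/2; threaded value p + q = 3049; d = -16; 7*(-16)^2 - 7*(-16)^1 + 2 = (1792) + (112) + (2) = 1906; answer 1906
Step 3: U2 = 1906; m = 15319; 15319 is prime, so its only divisors are 1 and 15319; sigma = 1 + 15319 = 15320; answer 15320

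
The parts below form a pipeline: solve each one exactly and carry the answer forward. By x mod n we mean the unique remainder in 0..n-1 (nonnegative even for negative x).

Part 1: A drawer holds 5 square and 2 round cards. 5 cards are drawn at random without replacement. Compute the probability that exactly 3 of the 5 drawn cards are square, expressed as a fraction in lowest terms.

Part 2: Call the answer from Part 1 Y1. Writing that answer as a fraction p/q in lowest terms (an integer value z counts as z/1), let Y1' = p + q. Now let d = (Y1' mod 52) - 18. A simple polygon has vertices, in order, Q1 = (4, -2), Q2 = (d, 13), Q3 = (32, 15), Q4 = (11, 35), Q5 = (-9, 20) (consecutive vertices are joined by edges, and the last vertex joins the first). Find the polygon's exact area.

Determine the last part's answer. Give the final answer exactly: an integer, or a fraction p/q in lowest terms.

Part 1: total draws C(7,5) = 21; favorable C(5,3)*C(2,2) = 10; P = 10/21; answer 10/21
Part 2: Y1 = 10/21; threaded value p + q = 31; d = 13; cross terms: (4*13 - 13*-2)=78, (13*15 - 32*13)=-221, (32*35 - 11*15)=955, (11*20 - -9*35)=535, (-9*-2 - 4*20)=-62; twice the area = |1285| = 1285; area = 1285/2; answer 1285/2

1285/2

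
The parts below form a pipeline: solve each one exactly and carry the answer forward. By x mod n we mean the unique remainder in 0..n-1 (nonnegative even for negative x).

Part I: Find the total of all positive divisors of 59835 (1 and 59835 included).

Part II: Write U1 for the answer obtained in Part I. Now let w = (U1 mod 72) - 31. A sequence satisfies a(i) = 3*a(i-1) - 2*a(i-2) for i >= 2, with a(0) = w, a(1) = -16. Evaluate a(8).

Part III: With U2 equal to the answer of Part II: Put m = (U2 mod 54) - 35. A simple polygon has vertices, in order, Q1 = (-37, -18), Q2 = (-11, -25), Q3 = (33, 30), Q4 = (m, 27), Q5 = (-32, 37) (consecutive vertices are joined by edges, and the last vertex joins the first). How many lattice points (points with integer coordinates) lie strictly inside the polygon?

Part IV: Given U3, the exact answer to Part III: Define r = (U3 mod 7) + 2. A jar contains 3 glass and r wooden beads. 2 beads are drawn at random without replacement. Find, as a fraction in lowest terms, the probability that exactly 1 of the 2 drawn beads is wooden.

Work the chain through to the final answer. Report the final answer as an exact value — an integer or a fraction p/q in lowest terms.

7/15

Part I: 59835 = 3 * 5 * 3989; sigma = (1 + 3) * (1 + 5) * (1 + 3989) = 4 * 6 * 3990 = 95760; answer 95760
Part II: U1 = 95760; w = -31; a(2) = 3*(-16) - 2*(-31) = 14; iterating: a(2)=14, a(3)=74, a(4)=194, a(5)=434, a(6)=914, a(7)=1874, a(8)=3794; answer 3794
Part III: U2 = 3794; m = -21; cross terms: (-37*-25 - -11*-18)=727, (-11*30 - 33*-25)=495, (33*27 - -21*30)=1521, (-21*37 - -32*27)=87, (-32*-18 - -37*37)=1945; twice the area = |4775| = 4775; area = 4775/2; boundary points = 1 + 11 + 3 + 1 + 5 = 21; strictly interior points = area - boundary/2 + 1 = 2378; answer 2378
Part IV: U3 = 2378; r = 7; total draws C(10,2) = 45; favorable C(7,1)*C(3,1) = 21; P = 7/15; answer 7/15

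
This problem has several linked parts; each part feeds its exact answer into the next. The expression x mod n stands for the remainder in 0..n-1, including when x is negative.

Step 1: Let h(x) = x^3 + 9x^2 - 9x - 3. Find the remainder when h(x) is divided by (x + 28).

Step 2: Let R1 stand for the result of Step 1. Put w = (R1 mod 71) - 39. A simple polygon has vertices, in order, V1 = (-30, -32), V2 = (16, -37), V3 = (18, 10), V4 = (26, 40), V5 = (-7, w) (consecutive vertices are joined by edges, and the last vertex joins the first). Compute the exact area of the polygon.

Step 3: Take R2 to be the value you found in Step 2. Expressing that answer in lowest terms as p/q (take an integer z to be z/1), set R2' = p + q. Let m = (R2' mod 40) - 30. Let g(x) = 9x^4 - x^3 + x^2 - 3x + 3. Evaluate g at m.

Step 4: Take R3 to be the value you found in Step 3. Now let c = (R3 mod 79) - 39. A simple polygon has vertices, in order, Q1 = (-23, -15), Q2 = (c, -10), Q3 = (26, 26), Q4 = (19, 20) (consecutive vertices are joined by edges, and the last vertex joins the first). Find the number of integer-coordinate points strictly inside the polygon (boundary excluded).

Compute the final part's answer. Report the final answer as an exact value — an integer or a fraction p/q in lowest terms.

483

Step 1: remainder = value at the root: 1*(-28)^3 + 9*(-28)^2 - 9*(-28)^1 - 3 = (-21952) + (7056) + (252) + (-3) = -14647; answer -14647
Step 2: R1 = -14647; w = 11; cross terms: (-30*-37 - 16*-32)=1622, (16*10 - 18*-37)=826, (18*40 - 26*10)=460, (26*11 - -7*40)=566, (-7*-32 - -30*11)=554; twice the area = |4028| = 4028; area = 2014; answer 2014
Step 3: R2 = 2014; threaded value p + q = 2015; m = -15; 9*(-15)^4 - 1*(-15)^3 + 1*(-15)^2 - 3*(-15)^1 + 3 = (455625) + (3375) + (225) + (45) + (3) = 459273; answer 459273
Step 4: R3 = 459273; c = 7; cross terms: (-23*-10 - 7*-15)=335, (7*26 - 26*-10)=442, (26*20 - 19*26)=26, (19*-15 - -23*20)=175; twice the area = |978| = 978; area = 489; boundary points = 5 + 1 + 1 + 7 = 14; strictly interior points = area - boundary/2 + 1 = 483; answer 483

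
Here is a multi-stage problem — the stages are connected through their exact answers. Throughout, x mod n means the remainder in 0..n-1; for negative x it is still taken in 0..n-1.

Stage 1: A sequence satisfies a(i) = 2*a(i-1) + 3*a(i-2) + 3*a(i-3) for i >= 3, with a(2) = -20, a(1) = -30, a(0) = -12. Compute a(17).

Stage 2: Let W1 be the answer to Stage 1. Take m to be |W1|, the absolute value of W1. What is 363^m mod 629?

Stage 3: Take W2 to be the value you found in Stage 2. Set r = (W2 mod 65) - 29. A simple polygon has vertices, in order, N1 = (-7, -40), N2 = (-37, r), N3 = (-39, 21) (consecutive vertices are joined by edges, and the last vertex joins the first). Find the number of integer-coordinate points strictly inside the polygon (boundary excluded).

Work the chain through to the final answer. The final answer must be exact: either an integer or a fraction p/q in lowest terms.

187

Stage 1: a(3) = 2*(-20) + 3*(-30) + 3*(-12) = -166; iterating: a(3)=-166, a(4)=-482, a(5)=-1522, a(6)=-4988, a(7)=-15988, a(8)=-51506, a(9)=-165940, a(10)=-534362, a(11)=-1721062, a(12)=-5543030, a(13)=-17852332, a(14)=-57496940, a(15)=-185179966, a(16)=-596407748, a(17)=-1920846214; answer -1920846214
Stage 2: W1 = -1920846214; m = 1920846214; squarings mod 629: 363^1=363, 363^2=308, 363^4=514, 363^8=16, 363^16=256, 363^32=120, 363^64=562, 363^128=86, 363^256=477, 363^512=460, 363^1024=256, 363^2048=120, 363^4096=562, 363^8192=86, 363^16384=477, 363^32768=460, 363^65536=256, 363^131072=120, 363^262144=562, 363^524288=86, 363^1048576=477, 363^2097152=460, 363^4194304=256, 363^8388608=120, 363^16777216=562, 363^33554432=86, 363^67108864=477, 363^134217728=460, 363^268435456=256, 363^536870912=120, 363^1073741824=562; 363^1920846214 = 363^2 * 363^4 * 363^128 * 363^256 * 363^2048 * 363^16384 * 363^32768 * 363^65536 * 363^262144 * 363^524288 * 363^1048576 * 363^2097152 * 363^4194304 * 363^33554432 * 363^268435456 * 363^536870912 * 363^1073741824 = 229 (mod 629); answer 229
Stage 3: W2 = 229; r = 5; cross terms: (-7*5 - -37*-40)=-1515, (-37*21 - -39*5)=-582, (-39*-40 - -7*21)=1707; twice the area = |-390| = 390; area = 195; boundary points = 15 + 2 + 1 = 18; strictly interior points = area - boundary/2 + 1 = 187; answer 187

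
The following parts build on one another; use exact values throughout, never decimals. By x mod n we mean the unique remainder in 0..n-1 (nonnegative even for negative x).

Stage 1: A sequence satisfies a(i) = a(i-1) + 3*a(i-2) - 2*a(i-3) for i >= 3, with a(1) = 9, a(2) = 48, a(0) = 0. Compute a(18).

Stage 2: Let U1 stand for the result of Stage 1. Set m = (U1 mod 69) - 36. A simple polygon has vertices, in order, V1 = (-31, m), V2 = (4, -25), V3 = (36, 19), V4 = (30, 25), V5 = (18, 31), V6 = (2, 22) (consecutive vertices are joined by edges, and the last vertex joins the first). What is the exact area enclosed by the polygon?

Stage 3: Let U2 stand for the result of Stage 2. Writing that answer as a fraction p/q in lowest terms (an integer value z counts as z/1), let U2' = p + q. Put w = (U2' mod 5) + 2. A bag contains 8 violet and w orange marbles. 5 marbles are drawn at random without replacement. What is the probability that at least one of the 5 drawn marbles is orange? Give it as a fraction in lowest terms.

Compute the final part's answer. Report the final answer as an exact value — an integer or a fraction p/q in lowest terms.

Stage 1: a(3) = 1*(48) + 3*(9) - 2*(0) = 75; iterating: a(3)=75, a(4)=201, a(5)=330, a(6)=783, a(7)=1371, a(8)=3060, a(9)=5607, a(10)=12045, a(11)=22746, a(12)=47667, a(13)=91815, a(14)=189324, a(15)=369435, a(16)=753777, a(17)=1483434, a(18)=3005895; answer 3005895
Stage 2: U1 = 3005895; m = 12; cross terms: (-31*-25 - 4*12)=727, (4*19 - 36*-25)=976, (36*25 - 30*19)=330, (30*31 - 18*25)=480, (18*22 - 2*31)=334, (2*12 - -31*22)=706; twice the area = |3553| = 3553; area = 3553/2; answer 3553/2
Stage 3: U2 = 3553/2; threaded value p + q = 3555; w = 2; total draws C(10,5) = 252; complement C(8,5) = 56; favorable 252 - 56 = 196; P = 7/9; answer 7/9

7/9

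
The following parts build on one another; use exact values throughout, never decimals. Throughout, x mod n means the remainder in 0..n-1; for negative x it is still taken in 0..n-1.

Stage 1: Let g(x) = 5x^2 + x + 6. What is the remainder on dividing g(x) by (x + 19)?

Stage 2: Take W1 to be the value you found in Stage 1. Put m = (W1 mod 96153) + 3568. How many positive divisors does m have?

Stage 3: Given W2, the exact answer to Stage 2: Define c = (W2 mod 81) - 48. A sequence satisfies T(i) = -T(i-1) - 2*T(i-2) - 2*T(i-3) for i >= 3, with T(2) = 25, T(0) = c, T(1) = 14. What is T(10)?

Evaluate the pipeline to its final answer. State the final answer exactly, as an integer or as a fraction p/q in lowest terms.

Stage 1: remainder = value at the root: 5*(-19)^2 + 1*(-19)^1 + 6 = (1805) + (-19) + (6) = 1792; answer 1792
Stage 2: W1 = 1792; m = 5360; 5360 = 2^4 * 5 * 67; number of divisors = (4+1) * (1+1) * (1+1) = 20; answer 20
Stage 3: W2 = 20; c = -28; T(3) = -1*(25) - 2*(14) - 2*(-28) = 3; iterating: T(3)=3, T(4)=-81, T(5)=25, T(6)=131, T(7)=-19, T(8)=-293, T(9)=69, T(10)=555; answer 555

555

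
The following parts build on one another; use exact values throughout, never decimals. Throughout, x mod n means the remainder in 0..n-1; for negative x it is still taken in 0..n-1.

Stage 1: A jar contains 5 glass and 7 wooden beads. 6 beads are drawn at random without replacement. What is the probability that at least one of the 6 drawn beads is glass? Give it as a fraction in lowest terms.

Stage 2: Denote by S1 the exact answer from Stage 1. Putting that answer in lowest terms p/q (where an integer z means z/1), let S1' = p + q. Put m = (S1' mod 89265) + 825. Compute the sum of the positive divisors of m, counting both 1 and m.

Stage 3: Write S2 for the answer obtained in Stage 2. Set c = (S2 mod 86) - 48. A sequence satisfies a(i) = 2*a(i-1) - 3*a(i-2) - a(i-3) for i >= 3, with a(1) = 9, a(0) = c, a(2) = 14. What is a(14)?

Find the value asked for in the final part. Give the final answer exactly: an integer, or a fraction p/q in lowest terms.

Stage 1: total draws C(12,6) = 924; complement C(7,6) = 7; favorable 924 - 7 = 917; P = 131/132; answer 131/132
Stage 2: S1 = 131/132; threaded value p + q = 263; m = 1088; 1088 = 2^6 * 17; sigma = (1 + 2 + 4 + 8 + 16 + 32 + 64) * (1 + 17) = 127 * 18 = 2286; answer 2286
Stage 3: S2 = 2286; c = 2; a(3) = 2*(14) - 3*(9) - 1*(2) = -1; iterating: a(3)=-1, a(4)=-53, a(5)=-117, a(6)=-74, a(7)=256, a(8)=851, a(9)=1008, a(10)=-793, a(11)=-5461, a(12)=-9551, a(13)=-1926, a(14)=30262; answer 30262

30262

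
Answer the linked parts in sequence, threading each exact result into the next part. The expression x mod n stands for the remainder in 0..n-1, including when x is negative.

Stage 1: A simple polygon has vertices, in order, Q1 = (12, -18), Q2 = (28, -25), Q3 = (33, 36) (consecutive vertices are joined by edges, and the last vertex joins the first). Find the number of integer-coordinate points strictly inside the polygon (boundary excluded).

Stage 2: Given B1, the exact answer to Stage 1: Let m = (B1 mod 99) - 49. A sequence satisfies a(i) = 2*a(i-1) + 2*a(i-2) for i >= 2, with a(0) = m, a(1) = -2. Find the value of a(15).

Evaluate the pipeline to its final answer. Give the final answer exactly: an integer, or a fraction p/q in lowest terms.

-31844608

Stage 1: cross terms: (12*-25 - 28*-18)=204, (28*36 - 33*-25)=1833, (33*-18 - 12*36)=-1026; twice the area = |1011| = 1011; area = 1011/2; boundary points = 1 + 1 + 3 = 5; strictly interior points = area - boundary/2 + 1 = 504; answer 504
Stage 2: B1 = 504; m = -40; a(2) = 2*(-2) + 2*(-40) = -84; iterating: a(2)=-84, a(3)=-172, a(4)=-512, a(5)=-1368, a(6)=-3760, a(7)=-10256, a(8)=-28032, a(9)=-76576, a(10)=-209216, a(11)=-571584, a(12)=-1561600, a(13)=-4266368, a(14)=-11655936, a(15)=-31844608; answer -31844608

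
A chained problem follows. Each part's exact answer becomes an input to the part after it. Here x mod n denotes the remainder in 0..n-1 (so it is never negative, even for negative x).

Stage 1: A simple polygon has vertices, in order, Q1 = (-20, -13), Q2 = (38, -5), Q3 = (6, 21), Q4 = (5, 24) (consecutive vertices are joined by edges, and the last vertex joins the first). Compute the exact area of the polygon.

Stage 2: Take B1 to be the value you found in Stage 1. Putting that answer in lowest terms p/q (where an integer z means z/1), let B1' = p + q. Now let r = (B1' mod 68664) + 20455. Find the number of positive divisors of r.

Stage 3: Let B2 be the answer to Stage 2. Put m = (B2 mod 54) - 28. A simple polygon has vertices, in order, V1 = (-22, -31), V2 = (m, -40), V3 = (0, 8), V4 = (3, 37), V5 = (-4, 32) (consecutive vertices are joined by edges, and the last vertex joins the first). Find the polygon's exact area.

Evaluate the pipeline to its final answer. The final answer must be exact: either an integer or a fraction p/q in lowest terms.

Stage 1: cross terms: (-20*-5 - 38*-13)=594, (38*21 - 6*-5)=828, (6*24 - 5*21)=39, (5*-13 - -20*24)=415; twice the area = |1876| = 1876; area = 938; answer 938
Stage 2: B1 = 938; threaded value p + q = 939; r = 21394; 21394 = 2 * 19 * 563; number of divisors = (1+1) * (1+1) * (1+1) = 8; answer 8
Stage 3: B2 = 8; m = -20; cross terms: (-22*-40 - -20*-31)=260, (-20*8 - 0*-40)=-160, (0*37 - 3*8)=-24, (3*32 - -4*37)=244, (-4*-31 - -22*32)=828; twice the area = |1148| = 1148; area = 574; answer 574

574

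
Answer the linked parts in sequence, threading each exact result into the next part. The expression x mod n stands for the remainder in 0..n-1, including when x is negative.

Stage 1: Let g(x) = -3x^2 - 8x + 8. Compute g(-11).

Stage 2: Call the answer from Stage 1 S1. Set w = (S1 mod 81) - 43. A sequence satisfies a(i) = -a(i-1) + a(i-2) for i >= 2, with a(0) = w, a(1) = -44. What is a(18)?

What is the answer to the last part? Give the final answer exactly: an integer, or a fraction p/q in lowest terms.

136054

Stage 1: -3*(-11)^2 - 8*(-11)^1 + 8 = (-363) + (88) + (8) = -267; answer -267
Stage 2: S1 = -267; w = 14; a(2) = -1*(-44) + 1*(14) = 58; iterating: a(2)=58, a(3)=-102, a(4)=160, a(5)=-262, a(6)=422, a(7)=-684, a(8)=1106, a(9)=-1790, a(10)=2896, a(11)=-4686, a(12)=7582, a(13)=-12268, a(14)=19850, a(15)=-32118, a(16)=51968, a(17)=-84086, a(18)=136054; answer 136054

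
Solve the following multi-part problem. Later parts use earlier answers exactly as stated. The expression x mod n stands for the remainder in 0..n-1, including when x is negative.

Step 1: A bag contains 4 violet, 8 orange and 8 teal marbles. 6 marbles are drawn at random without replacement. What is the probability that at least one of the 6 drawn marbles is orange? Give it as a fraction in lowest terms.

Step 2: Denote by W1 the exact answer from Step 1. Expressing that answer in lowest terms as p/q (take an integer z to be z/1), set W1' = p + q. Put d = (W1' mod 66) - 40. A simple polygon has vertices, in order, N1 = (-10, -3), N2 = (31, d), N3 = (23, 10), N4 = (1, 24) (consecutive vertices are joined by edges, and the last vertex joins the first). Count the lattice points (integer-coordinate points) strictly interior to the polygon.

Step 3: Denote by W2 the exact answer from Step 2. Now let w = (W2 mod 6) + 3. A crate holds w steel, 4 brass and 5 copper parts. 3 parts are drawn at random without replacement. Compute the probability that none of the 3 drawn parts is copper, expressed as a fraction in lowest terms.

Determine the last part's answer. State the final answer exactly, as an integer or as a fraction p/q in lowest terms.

Step 1: total draws C(20,6) = 38760; complement C(12,6) = 924; favorable 38760 - 924 = 37836; P = 3153/3230; answer 3153/3230
Step 2: W1 = 3153/3230; threaded value p + q = 6383; d = 7; cross terms: (-10*7 - 31*-3)=23, (31*10 - 23*7)=149, (23*24 - 1*10)=542, (1*-3 - -10*24)=237; twice the area = |951| = 951; area = 951/2; boundary points = 1 + 1 + 2 + 1 = 5; strictly interior points = area - boundary/2 + 1 = 474; answer 474
Step 3: W2 = 474; w = 3; total draws C(12,3) = 220; favorable C(7,3) = 35; P = 7/44; answer 7/44

7/44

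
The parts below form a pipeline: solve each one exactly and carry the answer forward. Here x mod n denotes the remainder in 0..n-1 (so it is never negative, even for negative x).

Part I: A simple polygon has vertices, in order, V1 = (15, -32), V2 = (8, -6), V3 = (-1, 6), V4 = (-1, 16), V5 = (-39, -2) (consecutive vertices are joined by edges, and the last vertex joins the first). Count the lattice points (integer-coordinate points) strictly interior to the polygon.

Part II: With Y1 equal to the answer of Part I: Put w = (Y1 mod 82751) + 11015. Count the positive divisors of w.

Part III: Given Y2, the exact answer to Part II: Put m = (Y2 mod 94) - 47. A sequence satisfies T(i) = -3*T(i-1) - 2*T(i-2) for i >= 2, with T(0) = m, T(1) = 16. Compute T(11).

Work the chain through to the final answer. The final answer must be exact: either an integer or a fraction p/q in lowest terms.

-30674

Part I: cross terms: (15*-6 - 8*-32)=166, (8*6 - -1*-6)=42, (-1*16 - -1*6)=-10, (-1*-2 - -39*16)=626, (-39*-32 - 15*-2)=1278; twice the area = |2102| = 2102; area = 1051; boundary points = 1 + 3 + 10 + 2 + 6 = 22; strictly interior points = area - boundary/2 + 1 = 1041; answer 1041
Part II: Y1 = 1041; w = 12056; 12056 = 2^3 * 11 * 137; number of divisors = (3+1) * (1+1) * (1+1) = 16; answer 16
Part III: Y2 = 16; m = -31; T(2) = -3*(16) - 2*(-31) = 14; iterating: T(2)=14, T(3)=-74, T(4)=194, T(5)=-434, T(6)=914, T(7)=-1874, T(8)=3794, T(9)=-7634, T(10)=15314, T(11)=-30674; answer -30674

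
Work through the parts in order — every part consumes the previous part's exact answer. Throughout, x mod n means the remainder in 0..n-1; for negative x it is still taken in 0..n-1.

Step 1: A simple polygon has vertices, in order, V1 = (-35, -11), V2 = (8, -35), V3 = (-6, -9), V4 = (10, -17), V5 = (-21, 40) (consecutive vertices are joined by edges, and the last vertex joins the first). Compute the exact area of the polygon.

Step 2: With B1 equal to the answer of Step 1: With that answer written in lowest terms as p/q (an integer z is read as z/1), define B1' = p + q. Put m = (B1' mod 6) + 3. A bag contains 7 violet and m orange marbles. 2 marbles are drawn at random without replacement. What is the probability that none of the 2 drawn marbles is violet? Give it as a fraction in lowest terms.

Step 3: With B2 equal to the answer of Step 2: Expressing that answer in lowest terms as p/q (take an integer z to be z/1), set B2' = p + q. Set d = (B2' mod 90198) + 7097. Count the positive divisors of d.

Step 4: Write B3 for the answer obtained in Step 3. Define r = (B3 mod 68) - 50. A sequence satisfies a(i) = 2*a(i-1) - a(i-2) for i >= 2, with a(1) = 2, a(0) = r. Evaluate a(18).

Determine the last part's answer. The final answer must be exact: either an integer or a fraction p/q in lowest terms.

Step 1: cross terms: (-35*-35 - 8*-11)=1313, (8*-9 - -6*-35)=-282, (-6*-17 - 10*-9)=192, (10*40 - -21*-17)=43, (-21*-11 - -35*40)=1631; twice the area = |2897| = 2897; area = 2897/2; answer 2897/2
Step 2: B1 = 2897/2; threaded value p + q = 2899; m = 4; total draws C(11,2) = 55; favorable C(4,2) = 6; P = 6/55; answer 6/55
Step 3: B2 = 6/55; threaded value p + q = 61; d = 7158; 7158 = 2 * 3 * 1193; number of divisors = (1+1) * (1+1) * (1+1) = 8; answer 8
Step 4: B3 = 8; r = -42; a(2) = 2*(2) - 1*(-42) = 46; iterating: a(2)=46, a(3)=90, a(4)=134, a(5)=178, a(6)=222, a(7)=266, a(8)=310, a(9)=354, a(10)=398, a(11)=442, a(12)=486, a(13)=530, a(14)=574, a(15)=618, a(16)=662, a(17)=706, a(18)=750; answer 750

750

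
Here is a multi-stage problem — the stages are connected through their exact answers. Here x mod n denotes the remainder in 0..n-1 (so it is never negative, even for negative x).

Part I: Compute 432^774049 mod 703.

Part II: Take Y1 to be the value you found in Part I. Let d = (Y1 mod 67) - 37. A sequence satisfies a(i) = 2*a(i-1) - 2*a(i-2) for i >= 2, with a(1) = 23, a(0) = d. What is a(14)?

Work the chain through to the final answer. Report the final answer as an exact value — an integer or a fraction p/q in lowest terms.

Part I: squarings mod 703: 432^1=432, 432^2=329, 432^4=682, 432^8=441, 432^16=453, 432^32=636, 432^64=271, 432^128=329, 432^256=682, 432^512=441, 432^1024=453, 432^2048=636, 432^4096=271, 432^8192=329, 432^16384=682, 432^32768=441, 432^65536=453, 432^131072=636, 432^262144=271, 432^524288=329; 432^774049 = 432^1 * 432^32 * 432^128 * 432^256 * 432^512 * 432^1024 * 432^2048 * 432^16384 * 432^32768 * 432^65536 * 432^131072 * 432^524288 = 21 (mod 703); answer 21
Part II: Y1 = 21; d = -16; a(2) = 2*(23) - 2*(-16) = 78; iterating: a(2)=78, a(3)=110, a(4)=64, a(5)=-92, a(6)=-312, a(7)=-440, a(8)=-256, a(9)=368, a(10)=1248, a(11)=1760, a(12)=1024, a(13)=-1472, a(14)=-4992; answer -4992

-4992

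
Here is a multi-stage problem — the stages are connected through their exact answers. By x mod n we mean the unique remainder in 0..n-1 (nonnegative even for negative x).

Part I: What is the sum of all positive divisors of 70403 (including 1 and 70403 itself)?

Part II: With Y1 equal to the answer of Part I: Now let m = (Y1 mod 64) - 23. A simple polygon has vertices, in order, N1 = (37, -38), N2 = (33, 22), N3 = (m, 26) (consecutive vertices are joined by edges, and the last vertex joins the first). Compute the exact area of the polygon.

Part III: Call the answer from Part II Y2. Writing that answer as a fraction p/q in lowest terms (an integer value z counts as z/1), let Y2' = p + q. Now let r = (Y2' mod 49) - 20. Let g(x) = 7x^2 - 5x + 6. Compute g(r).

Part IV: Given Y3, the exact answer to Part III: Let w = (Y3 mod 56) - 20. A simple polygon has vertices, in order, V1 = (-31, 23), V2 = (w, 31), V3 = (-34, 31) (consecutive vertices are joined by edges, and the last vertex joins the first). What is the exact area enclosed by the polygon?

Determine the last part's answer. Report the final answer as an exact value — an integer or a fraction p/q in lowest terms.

Part I: 70403 = 23 * 3061; sigma = (1 + 23) * (1 + 3061) = 24 * 3062 = 73488; answer 73488
Part II: Y1 = 73488; m = -7; cross terms: (37*22 - 33*-38)=2068, (33*26 - -7*22)=1012, (-7*-38 - 37*26)=-696; twice the area = |2384| = 2384; area = 1192; answer 1192
Part III: Y2 = 1192; threaded value p + q = 1193; r = -3; 7*(-3)^2 - 5*(-3)^1 + 6 = (63) + (15) + (6) = 84; answer 84
Part IV: Y3 = 84; w = 8; cross terms: (-31*31 - 8*23)=-1145, (8*31 - -34*31)=1302, (-34*23 - -31*31)=179; twice the area = |336| = 336; area = 168; answer 168

168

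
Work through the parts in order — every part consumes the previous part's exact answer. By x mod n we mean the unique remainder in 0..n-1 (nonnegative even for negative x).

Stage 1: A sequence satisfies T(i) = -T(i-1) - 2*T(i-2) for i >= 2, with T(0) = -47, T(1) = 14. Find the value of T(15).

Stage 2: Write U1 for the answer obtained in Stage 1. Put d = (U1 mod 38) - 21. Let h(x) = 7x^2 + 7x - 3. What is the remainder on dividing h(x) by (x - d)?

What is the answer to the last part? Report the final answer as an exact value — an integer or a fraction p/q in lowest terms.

501

Stage 1: T(2) = -1*(14) - 2*(-47) = 80; iterating: T(2)=80, T(3)=-108, T(4)=-52, T(5)=268, T(6)=-164, T(7)=-372, T(8)=700, T(9)=44, T(10)=-1444, T(11)=1356, T(12)=1532, T(13)=-4244, T(14)=1180, T(15)=7308; answer 7308
Stage 2: U1 = 7308; d = -9; remainder = value at the root: 7*(-9)^2 + 7*(-9)^1 - 3 = (567) + (-63) + (-3) = 501; answer 501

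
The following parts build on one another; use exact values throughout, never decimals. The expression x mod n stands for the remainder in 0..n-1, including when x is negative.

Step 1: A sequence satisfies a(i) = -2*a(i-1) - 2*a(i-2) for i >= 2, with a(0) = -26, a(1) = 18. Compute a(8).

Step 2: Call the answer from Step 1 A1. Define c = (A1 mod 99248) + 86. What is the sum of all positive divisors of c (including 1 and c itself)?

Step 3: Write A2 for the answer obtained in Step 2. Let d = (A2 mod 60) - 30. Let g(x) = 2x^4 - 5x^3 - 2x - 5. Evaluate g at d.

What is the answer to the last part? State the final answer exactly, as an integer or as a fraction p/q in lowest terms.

Step 1: a(2) = -2*(18) - 2*(-26) = 16; iterating: a(2)=16, a(3)=-68, a(4)=104, a(5)=-72, a(6)=-64, a(7)=272, a(8)=-416; answer -416
Step 2: A1 = -416; c = 98918; 98918 = 2 * 49459; sigma = (1 + 2) * (1 + 49459) = 3 * 49460 = 148380; answer 148380
Step 3: A2 = 148380; d = -30; 2*(-30)^4 - 5*(-30)^3 - 2*(-30)^1 - 5 = (1620000) + (135000) + (60) + (-5) = 1755055; answer 1755055

1755055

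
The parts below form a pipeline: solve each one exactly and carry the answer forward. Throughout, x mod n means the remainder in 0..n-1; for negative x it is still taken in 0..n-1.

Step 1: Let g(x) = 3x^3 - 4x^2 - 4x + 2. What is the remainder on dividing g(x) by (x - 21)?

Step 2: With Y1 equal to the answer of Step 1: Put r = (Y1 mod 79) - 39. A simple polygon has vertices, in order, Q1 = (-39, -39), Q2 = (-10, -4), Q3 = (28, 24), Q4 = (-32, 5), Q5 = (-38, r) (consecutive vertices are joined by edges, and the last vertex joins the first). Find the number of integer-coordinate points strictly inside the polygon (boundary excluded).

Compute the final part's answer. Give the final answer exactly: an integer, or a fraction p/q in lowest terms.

1058

Step 1: remainder = value at the root: 3*(21)^3 - 4*(21)^2 - 4*(21)^1 + 2 = (27783) + (-1764) + (-84) + (2) = 25937; answer 25937
Step 2: Y1 = 25937; r = -14; cross terms: (-39*-4 - -10*-39)=-234, (-10*24 - 28*-4)=-128, (28*5 - -32*24)=908, (-32*-14 - -38*5)=638, (-38*-39 - -39*-14)=936; twice the area = |2120| = 2120; area = 1060; boundary points = 1 + 2 + 1 + 1 + 1 = 6; strictly interior points = area - boundary/2 + 1 = 1058; answer 1058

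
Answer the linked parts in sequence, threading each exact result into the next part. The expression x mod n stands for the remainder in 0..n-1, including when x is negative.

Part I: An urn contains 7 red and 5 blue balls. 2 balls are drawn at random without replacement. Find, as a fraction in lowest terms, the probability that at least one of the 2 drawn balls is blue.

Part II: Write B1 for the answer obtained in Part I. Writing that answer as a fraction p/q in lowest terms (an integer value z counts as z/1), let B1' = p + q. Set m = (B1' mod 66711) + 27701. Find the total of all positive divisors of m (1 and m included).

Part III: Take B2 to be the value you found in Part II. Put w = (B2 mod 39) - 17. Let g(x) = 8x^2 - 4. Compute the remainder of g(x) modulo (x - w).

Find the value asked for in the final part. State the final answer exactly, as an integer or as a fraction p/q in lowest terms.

2308

Part I: total draws C(12,2) = 66; complement C(7,2) = 21; favorable 66 - 21 = 45; P = 15/22; answer 15/22
Part II: B1 = 15/22; threaded value p + q = 37; m = 27738; 27738 = 2 * 3^2 * 23 * 67; sigma = (1 + 2) * (1 + 3 + 9) * (1 + 23) * (1 + 67) = 3 * 13 * 24 * 68 = 63648; answer 63648
Part III: B2 = 63648; w = -17; remainder = value at the root: 8*(-17)^2 - 4 = (2312) + (-4) = 2308; answer 2308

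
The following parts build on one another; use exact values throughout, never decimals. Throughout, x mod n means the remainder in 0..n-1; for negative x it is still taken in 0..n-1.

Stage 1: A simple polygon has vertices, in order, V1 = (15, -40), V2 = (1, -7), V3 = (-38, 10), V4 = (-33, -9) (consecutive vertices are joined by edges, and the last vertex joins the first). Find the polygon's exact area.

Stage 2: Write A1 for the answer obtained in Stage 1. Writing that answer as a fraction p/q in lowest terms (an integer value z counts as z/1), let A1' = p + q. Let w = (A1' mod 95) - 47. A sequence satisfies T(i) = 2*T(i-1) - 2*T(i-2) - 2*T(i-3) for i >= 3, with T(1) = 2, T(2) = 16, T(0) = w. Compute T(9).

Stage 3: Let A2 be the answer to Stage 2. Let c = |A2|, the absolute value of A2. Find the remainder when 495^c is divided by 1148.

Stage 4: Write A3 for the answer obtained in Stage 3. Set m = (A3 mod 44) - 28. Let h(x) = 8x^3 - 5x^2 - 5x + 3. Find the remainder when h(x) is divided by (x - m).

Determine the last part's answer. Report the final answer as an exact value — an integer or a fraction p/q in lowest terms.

-160971

Stage 1: cross terms: (15*-7 - 1*-40)=-65, (1*10 - -38*-7)=-256, (-38*-9 - -33*10)=672, (-33*-40 - 15*-9)=1455; twice the area = |1806| = 1806; area = 903; answer 903
Stage 2: A1 = 903; threaded value p + q = 904; w = 2; T(3) = 2*(16) - 2*(2) - 2*(2) = 24; iterating: T(3)=24, T(4)=12, T(5)=-56, T(6)=-184, T(7)=-280, T(8)=-80, T(9)=768; answer 768
Stage 3: A2 = 768; c = 768; squarings mod 1148: 495^1=495, 495^2=501, 495^4=737, 495^8=165, 495^16=821, 495^32=165, 495^64=821, 495^128=165, 495^256=821, 495^512=165; 495^768 = 495^256 * 495^512 = 1 (mod 1148); answer 1
Stage 4: A3 = 1; m = -27; remainder = value at the root: 8*(-27)^3 - 5*(-27)^2 - 5*(-27)^1 + 3 = (-157464) + (-3645) + (135) + (3) = -160971; answer -160971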